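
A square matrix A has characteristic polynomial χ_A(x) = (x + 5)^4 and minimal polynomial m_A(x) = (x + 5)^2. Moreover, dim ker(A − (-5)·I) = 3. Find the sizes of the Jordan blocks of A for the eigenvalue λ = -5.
Block sizes for λ = -5: [2, 1, 1]

Step 1 — from the characteristic polynomial, algebraic multiplicity of λ = -5 is 4. From dim ker(A − (-5)·I) = 3, there are exactly 3 Jordan blocks for λ = -5.
Step 2 — from the minimal polynomial, the factor (x + 5)^2 tells us the largest block for λ = -5 has size 2.
Step 3 — with total size 4, 3 blocks, and largest block 2, the block sizes (in nonincreasing order) are [2, 1, 1].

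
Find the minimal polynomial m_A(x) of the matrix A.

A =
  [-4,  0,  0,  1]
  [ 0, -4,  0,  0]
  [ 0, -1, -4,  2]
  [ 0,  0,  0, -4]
x^2 + 8*x + 16

The characteristic polynomial is χ_A(x) = (x + 4)^4, so the eigenvalues are known. The minimal polynomial is
  m_A(x) = Π_λ (x − λ)^{k_λ}
where k_λ is the size of the *largest* Jordan block for λ (equivalently, the smallest k with (A − λI)^k v = 0 for every generalised eigenvector v of λ).

  λ = -4: largest Jordan block has size 2, contributing (x + 4)^2

So m_A(x) = (x + 4)^2 = x^2 + 8*x + 16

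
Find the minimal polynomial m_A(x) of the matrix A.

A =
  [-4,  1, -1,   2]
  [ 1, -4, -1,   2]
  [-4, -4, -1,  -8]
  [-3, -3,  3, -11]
x^2 + 10*x + 25

The characteristic polynomial is χ_A(x) = (x + 5)^4, so the eigenvalues are known. The minimal polynomial is
  m_A(x) = Π_λ (x − λ)^{k_λ}
where k_λ is the size of the *largest* Jordan block for λ (equivalently, the smallest k with (A − λI)^k v = 0 for every generalised eigenvector v of λ).

  λ = -5: largest Jordan block has size 2, contributing (x + 5)^2

So m_A(x) = (x + 5)^2 = x^2 + 10*x + 25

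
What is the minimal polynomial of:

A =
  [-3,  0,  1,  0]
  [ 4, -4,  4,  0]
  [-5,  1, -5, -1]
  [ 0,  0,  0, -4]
x^3 + 12*x^2 + 48*x + 64

The characteristic polynomial is χ_A(x) = (x + 4)^4, so the eigenvalues are known. The minimal polynomial is
  m_A(x) = Π_λ (x − λ)^{k_λ}
where k_λ is the size of the *largest* Jordan block for λ (equivalently, the smallest k with (A − λI)^k v = 0 for every generalised eigenvector v of λ).

  λ = -4: largest Jordan block has size 3, contributing (x + 4)^3

So m_A(x) = (x + 4)^3 = x^3 + 12*x^2 + 48*x + 64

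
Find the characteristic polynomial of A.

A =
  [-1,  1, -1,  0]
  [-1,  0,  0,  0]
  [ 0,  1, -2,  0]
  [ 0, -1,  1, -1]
x^4 + 4*x^3 + 6*x^2 + 4*x + 1

Expanding det(x·I − A) (e.g. by cofactor expansion or by noting that A is similar to its Jordan form J, which has the same characteristic polynomial as A) gives
  χ_A(x) = x^4 + 4*x^3 + 6*x^2 + 4*x + 1
which factors as (x + 1)^4. The eigenvalues (with algebraic multiplicities) are λ = -1 with multiplicity 4.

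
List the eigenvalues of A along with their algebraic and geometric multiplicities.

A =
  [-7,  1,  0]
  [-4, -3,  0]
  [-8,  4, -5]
λ = -5: alg = 3, geom = 2

Step 1 — factor the characteristic polynomial to read off the algebraic multiplicities:
  χ_A(x) = (x + 5)^3

Step 2 — compute geometric multiplicities via the rank-nullity identity g(λ) = n − rank(A − λI):
  rank(A − (-5)·I) = 1, so dim ker(A − (-5)·I) = n − 1 = 2

Summary:
  λ = -5: algebraic multiplicity = 3, geometric multiplicity = 2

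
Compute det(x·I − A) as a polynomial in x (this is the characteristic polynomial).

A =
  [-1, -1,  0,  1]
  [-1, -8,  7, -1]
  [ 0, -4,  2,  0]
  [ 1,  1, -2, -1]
x^4 + 8*x^3 + 24*x^2 + 32*x + 16

Expanding det(x·I − A) (e.g. by cofactor expansion or by noting that A is similar to its Jordan form J, which has the same characteristic polynomial as A) gives
  χ_A(x) = x^4 + 8*x^3 + 24*x^2 + 32*x + 16
which factors as (x + 2)^4. The eigenvalues (with algebraic multiplicities) are λ = -2 with multiplicity 4.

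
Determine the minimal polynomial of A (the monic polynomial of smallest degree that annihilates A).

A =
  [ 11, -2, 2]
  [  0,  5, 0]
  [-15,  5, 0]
x^2 - 11*x + 30

The characteristic polynomial is χ_A(x) = (x - 6)*(x - 5)^2, so the eigenvalues are known. The minimal polynomial is
  m_A(x) = Π_λ (x − λ)^{k_λ}
where k_λ is the size of the *largest* Jordan block for λ (equivalently, the smallest k with (A − λI)^k v = 0 for every generalised eigenvector v of λ).

  λ = 5: largest Jordan block has size 1, contributing (x − 5)
  λ = 6: largest Jordan block has size 1, contributing (x − 6)

So m_A(x) = (x - 6)*(x - 5) = x^2 - 11*x + 30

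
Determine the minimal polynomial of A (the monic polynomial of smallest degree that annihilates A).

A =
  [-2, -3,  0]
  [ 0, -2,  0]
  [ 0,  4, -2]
x^2 + 4*x + 4

The characteristic polynomial is χ_A(x) = (x + 2)^3, so the eigenvalues are known. The minimal polynomial is
  m_A(x) = Π_λ (x − λ)^{k_λ}
where k_λ is the size of the *largest* Jordan block for λ (equivalently, the smallest k with (A − λI)^k v = 0 for every generalised eigenvector v of λ).

  λ = -2: largest Jordan block has size 2, contributing (x + 2)^2

So m_A(x) = (x + 2)^2 = x^2 + 4*x + 4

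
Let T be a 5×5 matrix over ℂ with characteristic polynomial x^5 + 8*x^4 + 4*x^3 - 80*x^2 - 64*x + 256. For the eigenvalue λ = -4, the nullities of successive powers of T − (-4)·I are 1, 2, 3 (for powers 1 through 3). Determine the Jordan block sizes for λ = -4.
Block sizes for λ = -4: [3]

From the dimensions of kernels of powers, the number of Jordan blocks of size at least j is d_j − d_{j−1} where d_j = dim ker(N^j) (with d_0 = 0). Computing the differences gives [1, 1, 1].
The number of blocks of size exactly k is (#blocks of size ≥ k) − (#blocks of size ≥ k + 1), so the partition is: 1 block(s) of size 3.
In nonincreasing order the block sizes are [3].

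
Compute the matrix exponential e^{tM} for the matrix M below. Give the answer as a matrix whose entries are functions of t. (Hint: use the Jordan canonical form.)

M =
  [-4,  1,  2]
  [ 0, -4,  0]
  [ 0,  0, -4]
e^{tM} =
  [exp(-4*t), t*exp(-4*t), 2*t*exp(-4*t)]
  [0, exp(-4*t), 0]
  [0, 0, exp(-4*t)]

Strategy: write M = P · J · P⁻¹ where J is a Jordan canonical form, so e^{tM} = P · e^{tJ} · P⁻¹, and e^{tJ} can be computed block-by-block.

M has Jordan form
J =
  [-4,  1,  0]
  [ 0, -4,  0]
  [ 0,  0, -4]
(up to reordering of blocks).

Per-block formulas:
  For a 2×2 Jordan block J_2(-4): exp(t · J_2(-4)) = e^(-4t)·(I + t·N), where N is the 2×2 nilpotent shift.
  For a 1×1 block at λ = -4: exp(t · [-4]) = [e^(-4t)].

After assembling e^{tJ} and conjugating by P, we get:

e^{tM} =
  [exp(-4*t), t*exp(-4*t), 2*t*exp(-4*t)]
  [0, exp(-4*t), 0]
  [0, 0, exp(-4*t)]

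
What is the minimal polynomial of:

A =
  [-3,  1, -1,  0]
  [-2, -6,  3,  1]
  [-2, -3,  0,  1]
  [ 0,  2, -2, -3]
x^2 + 6*x + 9

The characteristic polynomial is χ_A(x) = (x + 3)^4, so the eigenvalues are known. The minimal polynomial is
  m_A(x) = Π_λ (x − λ)^{k_λ}
where k_λ is the size of the *largest* Jordan block for λ (equivalently, the smallest k with (A − λI)^k v = 0 for every generalised eigenvector v of λ).

  λ = -3: largest Jordan block has size 2, contributing (x + 3)^2

So m_A(x) = (x + 3)^2 = x^2 + 6*x + 9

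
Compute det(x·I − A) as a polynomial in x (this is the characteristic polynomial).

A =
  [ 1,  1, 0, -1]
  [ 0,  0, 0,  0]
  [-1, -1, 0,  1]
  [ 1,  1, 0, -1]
x^4

Expanding det(x·I − A) (e.g. by cofactor expansion or by noting that A is similar to its Jordan form J, which has the same characteristic polynomial as A) gives
  χ_A(x) = x^4
which factors as x^4. The eigenvalues (with algebraic multiplicities) are λ = 0 with multiplicity 4.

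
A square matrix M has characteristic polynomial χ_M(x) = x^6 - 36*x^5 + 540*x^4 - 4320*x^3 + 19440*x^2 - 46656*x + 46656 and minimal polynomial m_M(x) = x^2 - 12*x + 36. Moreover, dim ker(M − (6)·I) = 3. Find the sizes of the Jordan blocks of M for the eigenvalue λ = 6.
Block sizes for λ = 6: [2, 2, 2]

Step 1 — from the characteristic polynomial, algebraic multiplicity of λ = 6 is 6. From dim ker(M − (6)·I) = 3, there are exactly 3 Jordan blocks for λ = 6.
Step 2 — from the minimal polynomial, the factor (x − 6)^2 tells us the largest block for λ = 6 has size 2.
Step 3 — with total size 6, 3 blocks, and largest block 2, the block sizes (in nonincreasing order) are [2, 2, 2].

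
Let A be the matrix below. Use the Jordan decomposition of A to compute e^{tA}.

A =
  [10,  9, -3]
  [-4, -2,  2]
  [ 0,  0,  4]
e^{tA} =
  [6*t*exp(4*t) + exp(4*t), 9*t*exp(4*t), -3*t*exp(4*t)]
  [-4*t*exp(4*t), -6*t*exp(4*t) + exp(4*t), 2*t*exp(4*t)]
  [0, 0, exp(4*t)]

Strategy: write A = P · J · P⁻¹ where J is a Jordan canonical form, so e^{tA} = P · e^{tJ} · P⁻¹, and e^{tJ} can be computed block-by-block.

A has Jordan form
J =
  [4, 1, 0]
  [0, 4, 0]
  [0, 0, 4]
(up to reordering of blocks).

Per-block formulas:
  For a 2×2 Jordan block J_2(4): exp(t · J_2(4)) = e^(4t)·(I + t·N), where N is the 2×2 nilpotent shift.
  For a 1×1 block at λ = 4: exp(t · [4]) = [e^(4t)].

After assembling e^{tJ} and conjugating by P, we get:

e^{tA} =
  [6*t*exp(4*t) + exp(4*t), 9*t*exp(4*t), -3*t*exp(4*t)]
  [-4*t*exp(4*t), -6*t*exp(4*t) + exp(4*t), 2*t*exp(4*t)]
  [0, 0, exp(4*t)]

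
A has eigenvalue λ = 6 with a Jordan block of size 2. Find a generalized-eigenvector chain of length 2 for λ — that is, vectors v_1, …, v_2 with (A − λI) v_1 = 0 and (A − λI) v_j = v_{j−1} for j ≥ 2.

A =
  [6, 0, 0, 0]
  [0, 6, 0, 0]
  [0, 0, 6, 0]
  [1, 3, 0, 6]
A Jordan chain for λ = 6 of length 2:
v_1 = (0, 0, 0, 1)ᵀ
v_2 = (1, 0, 0, 0)ᵀ

Let N = A − (6)·I. We want v_2 with N^2 v_2 = 0 but N^1 v_2 ≠ 0; then v_{j-1} := N · v_j for j = 2, …, 2.

Pick v_2 = (1, 0, 0, 0)ᵀ.
Then v_1 = N · v_2 = (0, 0, 0, 1)ᵀ.

Sanity check: (A − (6)·I) v_1 = (0, 0, 0, 0)ᵀ = 0. ✓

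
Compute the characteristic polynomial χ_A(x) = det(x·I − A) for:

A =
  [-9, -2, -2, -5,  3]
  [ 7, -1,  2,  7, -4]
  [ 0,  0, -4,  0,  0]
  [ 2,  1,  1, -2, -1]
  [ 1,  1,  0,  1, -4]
x^5 + 20*x^4 + 160*x^3 + 640*x^2 + 1280*x + 1024

Expanding det(x·I − A) (e.g. by cofactor expansion or by noting that A is similar to its Jordan form J, which has the same characteristic polynomial as A) gives
  χ_A(x) = x^5 + 20*x^4 + 160*x^3 + 640*x^2 + 1280*x + 1024
which factors as (x + 4)^5. The eigenvalues (with algebraic multiplicities) are λ = -4 with multiplicity 5.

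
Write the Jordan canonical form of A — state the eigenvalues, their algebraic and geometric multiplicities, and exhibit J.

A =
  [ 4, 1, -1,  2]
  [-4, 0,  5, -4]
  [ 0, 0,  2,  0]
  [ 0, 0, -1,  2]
J_3(2) ⊕ J_1(2)

The characteristic polynomial is
  det(x·I − A) = x^4 - 8*x^3 + 24*x^2 - 32*x + 16 = (x - 2)^4

Eigenvalues and multiplicities (the geometric multiplicity of λ is n − rank(A − λI), which equals the number of Jordan blocks for λ):
  λ = 2: algebraic multiplicity = 4, geometric multiplicity = 2

Determining the block sizes for each eigenvalue:
  λ = 2: with am = 4 and gm = 2, the partition is not yet determined (e.g. several partitions of 4 into 2 parts exist). Let N = A − (2)·I. Computing rank(N^1) = 2, rank(N^2) = 1, rank(N^3) = 0; the number of blocks of size ≥ j is rank(N^{j−1}) − rank(N^j), giving [2, 1, 1]. So we have 1 block(s) of size 3, 1 block(s) of size 1 → block sizes [3, 1]

Assembling the blocks gives a Jordan form
J =
  [2, 1, 0, 0]
  [0, 2, 1, 0]
  [0, 0, 2, 0]
  [0, 0, 0, 2]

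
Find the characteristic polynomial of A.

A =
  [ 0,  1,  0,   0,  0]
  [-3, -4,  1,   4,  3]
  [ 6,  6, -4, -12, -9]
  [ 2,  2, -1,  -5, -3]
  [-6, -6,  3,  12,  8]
x^5 + 5*x^4 + 10*x^3 + 10*x^2 + 5*x + 1

Expanding det(x·I − A) (e.g. by cofactor expansion or by noting that A is similar to its Jordan form J, which has the same characteristic polynomial as A) gives
  χ_A(x) = x^5 + 5*x^4 + 10*x^3 + 10*x^2 + 5*x + 1
which factors as (x + 1)^5. The eigenvalues (with algebraic multiplicities) are λ = -1 with multiplicity 5.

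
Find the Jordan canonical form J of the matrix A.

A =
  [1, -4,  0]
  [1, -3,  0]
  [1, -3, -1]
J_3(-1)

The characteristic polynomial is
  det(x·I − A) = x^3 + 3*x^2 + 3*x + 1 = (x + 1)^3

Eigenvalues and multiplicities (the geometric multiplicity of λ is n − rank(A − λI), which equals the number of Jordan blocks for λ):
  λ = -1: algebraic multiplicity = 3, geometric multiplicity = 1

Determining the block sizes for each eigenvalue:
  λ = -1: one block (gm = 1), so the single block has size am = 3 → block sizes [3]

Assembling the blocks gives a Jordan form
J =
  [-1,  1,  0]
  [ 0, -1,  1]
  [ 0,  0, -1]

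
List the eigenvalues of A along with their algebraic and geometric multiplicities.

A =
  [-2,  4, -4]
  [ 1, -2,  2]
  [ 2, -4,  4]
λ = 0: alg = 3, geom = 2

Step 1 — factor the characteristic polynomial to read off the algebraic multiplicities:
  χ_A(x) = x^3

Step 2 — compute geometric multiplicities via the rank-nullity identity g(λ) = n − rank(A − λI):
  rank(A − (0)·I) = 1, so dim ker(A − (0)·I) = n − 1 = 2

Summary:
  λ = 0: algebraic multiplicity = 3, geometric multiplicity = 2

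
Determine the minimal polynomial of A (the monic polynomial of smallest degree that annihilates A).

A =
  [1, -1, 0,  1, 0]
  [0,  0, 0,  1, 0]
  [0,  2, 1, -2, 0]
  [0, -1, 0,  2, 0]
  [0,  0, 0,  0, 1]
x^2 - 2*x + 1

The characteristic polynomial is χ_A(x) = (x - 1)^5, so the eigenvalues are known. The minimal polynomial is
  m_A(x) = Π_λ (x − λ)^{k_λ}
where k_λ is the size of the *largest* Jordan block for λ (equivalently, the smallest k with (A − λI)^k v = 0 for every generalised eigenvector v of λ).

  λ = 1: largest Jordan block has size 2, contributing (x − 1)^2

So m_A(x) = (x - 1)^2 = x^2 - 2*x + 1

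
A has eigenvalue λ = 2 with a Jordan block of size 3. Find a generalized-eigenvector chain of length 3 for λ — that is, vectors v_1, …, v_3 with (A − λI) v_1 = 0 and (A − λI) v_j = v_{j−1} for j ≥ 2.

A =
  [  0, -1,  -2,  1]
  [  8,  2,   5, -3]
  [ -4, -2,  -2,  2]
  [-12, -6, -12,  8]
A Jordan chain for λ = 2 of length 3:
v_1 = (-8, 0, -16, -48)ᵀ
v_2 = (-2, 8, -4, -12)ᵀ
v_3 = (1, 0, 0, 0)ᵀ

Let N = A − (2)·I. We want v_3 with N^3 v_3 = 0 but N^2 v_3 ≠ 0; then v_{j-1} := N · v_j for j = 3, …, 2.

Pick v_3 = (1, 0, 0, 0)ᵀ.
Then v_2 = N · v_3 = (-2, 8, -4, -12)ᵀ.
Then v_1 = N · v_2 = (-8, 0, -16, -48)ᵀ.

Sanity check: (A − (2)·I) v_1 = (0, 0, 0, 0)ᵀ = 0. ✓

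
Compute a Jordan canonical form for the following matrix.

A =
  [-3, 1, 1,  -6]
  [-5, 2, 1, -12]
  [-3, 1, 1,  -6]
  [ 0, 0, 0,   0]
J_3(0) ⊕ J_1(0)

The characteristic polynomial is
  det(x·I − A) = x^4

Eigenvalues and multiplicities (the geometric multiplicity of λ is n − rank(A − λI), which equals the number of Jordan blocks for λ):
  λ = 0: algebraic multiplicity = 4, geometric multiplicity = 2

Determining the block sizes for each eigenvalue:
  λ = 0: with am = 4 and gm = 2, the partition is not yet determined (e.g. several partitions of 4 into 2 parts exist). Let N = A − (0)·I. Computing rank(N^1) = 2, rank(N^2) = 1, rank(N^3) = 0; the number of blocks of size ≥ j is rank(N^{j−1}) − rank(N^j), giving [2, 1, 1]. So we have 1 block(s) of size 3, 1 block(s) of size 1 → block sizes [3, 1]

Assembling the blocks gives a Jordan form
J =
  [0, 1, 0, 0]
  [0, 0, 1, 0]
  [0, 0, 0, 0]
  [0, 0, 0, 0]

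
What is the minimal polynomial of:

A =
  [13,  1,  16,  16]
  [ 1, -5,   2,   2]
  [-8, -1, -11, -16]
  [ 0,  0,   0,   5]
x^3 + 3*x^2 - 24*x - 80

The characteristic polynomial is χ_A(x) = (x - 5)^2*(x + 4)^2, so the eigenvalues are known. The minimal polynomial is
  m_A(x) = Π_λ (x − λ)^{k_λ}
where k_λ is the size of the *largest* Jordan block for λ (equivalently, the smallest k with (A − λI)^k v = 0 for every generalised eigenvector v of λ).

  λ = -4: largest Jordan block has size 2, contributing (x + 4)^2
  λ = 5: largest Jordan block has size 1, contributing (x − 5)

So m_A(x) = (x - 5)*(x + 4)^2 = x^3 + 3*x^2 - 24*x - 80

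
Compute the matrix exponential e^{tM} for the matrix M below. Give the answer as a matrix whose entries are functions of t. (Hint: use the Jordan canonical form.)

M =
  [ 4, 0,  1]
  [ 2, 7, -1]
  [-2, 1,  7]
e^{tM} =
  [t^2*exp(6*t) - 2*t*exp(6*t) + exp(6*t), t^2*exp(6*t)/2, -t^2*exp(6*t)/2 + t*exp(6*t)]
  [2*t*exp(6*t), t*exp(6*t) + exp(6*t), -t*exp(6*t)]
  [2*t^2*exp(6*t) - 2*t*exp(6*t), t^2*exp(6*t) + t*exp(6*t), -t^2*exp(6*t) + t*exp(6*t) + exp(6*t)]

Strategy: write M = P · J · P⁻¹ where J is a Jordan canonical form, so e^{tM} = P · e^{tJ} · P⁻¹, and e^{tJ} can be computed block-by-block.

M has Jordan form
J =
  [6, 1, 0]
  [0, 6, 1]
  [0, 0, 6]
(up to reordering of blocks).

Per-block formulas:
  For a 3×3 Jordan block J_3(6): exp(t · J_3(6)) = e^(6t)·(I + t·N + (t^2/2)·N^2), where N is the 3×3 nilpotent shift.

After assembling e^{tJ} and conjugating by P, we get:

e^{tM} =
  [t^2*exp(6*t) - 2*t*exp(6*t) + exp(6*t), t^2*exp(6*t)/2, -t^2*exp(6*t)/2 + t*exp(6*t)]
  [2*t*exp(6*t), t*exp(6*t) + exp(6*t), -t*exp(6*t)]
  [2*t^2*exp(6*t) - 2*t*exp(6*t), t^2*exp(6*t) + t*exp(6*t), -t^2*exp(6*t) + t*exp(6*t) + exp(6*t)]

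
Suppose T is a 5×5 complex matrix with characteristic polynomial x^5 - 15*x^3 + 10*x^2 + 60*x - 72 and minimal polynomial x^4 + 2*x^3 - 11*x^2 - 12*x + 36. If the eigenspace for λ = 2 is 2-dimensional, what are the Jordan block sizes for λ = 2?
Block sizes for λ = 2: [2, 1]

Step 1 — from the characteristic polynomial, algebraic multiplicity of λ = 2 is 3. From dim ker(T − (2)·I) = 2, there are exactly 2 Jordan blocks for λ = 2.
Step 2 — from the minimal polynomial, the factor (x − 2)^2 tells us the largest block for λ = 2 has size 2.
Step 3 — with total size 3, 2 blocks, and largest block 2, the block sizes (in nonincreasing order) are [2, 1].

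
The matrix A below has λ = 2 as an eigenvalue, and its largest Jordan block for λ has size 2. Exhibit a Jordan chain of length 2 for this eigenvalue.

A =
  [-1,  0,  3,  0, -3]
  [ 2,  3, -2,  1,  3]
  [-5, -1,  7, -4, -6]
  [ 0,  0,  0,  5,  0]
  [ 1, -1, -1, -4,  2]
A Jordan chain for λ = 2 of length 2:
v_1 = (0, 1, -1, 0, -1)ᵀ
v_2 = (0, 1, 0, 0, 0)ᵀ

Let N = A − (2)·I. We want v_2 with N^2 v_2 = 0 but N^1 v_2 ≠ 0; then v_{j-1} := N · v_j for j = 2, …, 2.

Pick v_2 = (0, 1, 0, 0, 0)ᵀ.
Then v_1 = N · v_2 = (0, 1, -1, 0, -1)ᵀ.

Sanity check: (A − (2)·I) v_1 = (0, 0, 0, 0, 0)ᵀ = 0. ✓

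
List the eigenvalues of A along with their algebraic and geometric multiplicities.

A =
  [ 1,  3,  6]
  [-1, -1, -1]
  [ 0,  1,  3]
λ = 1: alg = 3, geom = 1

Step 1 — factor the characteristic polynomial to read off the algebraic multiplicities:
  χ_A(x) = (x - 1)^3

Step 2 — compute geometric multiplicities via the rank-nullity identity g(λ) = n − rank(A − λI):
  rank(A − (1)·I) = 2, so dim ker(A − (1)·I) = n − 2 = 1

Summary:
  λ = 1: algebraic multiplicity = 3, geometric multiplicity = 1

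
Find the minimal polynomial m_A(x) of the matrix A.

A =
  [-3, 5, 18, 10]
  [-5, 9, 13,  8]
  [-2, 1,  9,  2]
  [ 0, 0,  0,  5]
x^3 - 15*x^2 + 75*x - 125

The characteristic polynomial is χ_A(x) = (x - 5)^4, so the eigenvalues are known. The minimal polynomial is
  m_A(x) = Π_λ (x − λ)^{k_λ}
where k_λ is the size of the *largest* Jordan block for λ (equivalently, the smallest k with (A − λI)^k v = 0 for every generalised eigenvector v of λ).

  λ = 5: largest Jordan block has size 3, contributing (x − 5)^3

So m_A(x) = (x - 5)^3 = x^3 - 15*x^2 + 75*x - 125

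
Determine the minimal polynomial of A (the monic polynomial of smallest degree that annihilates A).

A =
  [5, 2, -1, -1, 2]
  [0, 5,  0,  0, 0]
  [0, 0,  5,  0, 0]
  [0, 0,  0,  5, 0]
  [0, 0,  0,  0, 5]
x^2 - 10*x + 25

The characteristic polynomial is χ_A(x) = (x - 5)^5, so the eigenvalues are known. The minimal polynomial is
  m_A(x) = Π_λ (x − λ)^{k_λ}
where k_λ is the size of the *largest* Jordan block for λ (equivalently, the smallest k with (A − λI)^k v = 0 for every generalised eigenvector v of λ).

  λ = 5: largest Jordan block has size 2, contributing (x − 5)^2

So m_A(x) = (x - 5)^2 = x^2 - 10*x + 25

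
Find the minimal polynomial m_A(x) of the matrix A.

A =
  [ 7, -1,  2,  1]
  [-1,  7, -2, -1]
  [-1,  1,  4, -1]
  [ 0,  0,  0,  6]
x^2 - 12*x + 36

The characteristic polynomial is χ_A(x) = (x - 6)^4, so the eigenvalues are known. The minimal polynomial is
  m_A(x) = Π_λ (x − λ)^{k_λ}
where k_λ is the size of the *largest* Jordan block for λ (equivalently, the smallest k with (A − λI)^k v = 0 for every generalised eigenvector v of λ).

  λ = 6: largest Jordan block has size 2, contributing (x − 6)^2

So m_A(x) = (x - 6)^2 = x^2 - 12*x + 36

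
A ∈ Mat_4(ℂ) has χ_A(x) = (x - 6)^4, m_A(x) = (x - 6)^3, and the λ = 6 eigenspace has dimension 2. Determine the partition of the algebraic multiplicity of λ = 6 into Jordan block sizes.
Block sizes for λ = 6: [3, 1]

Step 1 — from the characteristic polynomial, algebraic multiplicity of λ = 6 is 4. From dim ker(A − (6)·I) = 2, there are exactly 2 Jordan blocks for λ = 6.
Step 2 — from the minimal polynomial, the factor (x − 6)^3 tells us the largest block for λ = 6 has size 3.
Step 3 — with total size 4, 2 blocks, and largest block 3, the block sizes (in nonincreasing order) are [3, 1].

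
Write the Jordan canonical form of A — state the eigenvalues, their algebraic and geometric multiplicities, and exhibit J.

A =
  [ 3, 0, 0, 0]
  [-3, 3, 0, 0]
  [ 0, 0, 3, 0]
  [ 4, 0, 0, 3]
J_2(3) ⊕ J_1(3) ⊕ J_1(3)

The characteristic polynomial is
  det(x·I − A) = x^4 - 12*x^3 + 54*x^2 - 108*x + 81 = (x - 3)^4

Eigenvalues and multiplicities (the geometric multiplicity of λ is n − rank(A − λI), which equals the number of Jordan blocks for λ):
  λ = 3: algebraic multiplicity = 4, geometric multiplicity = 3

Determining the block sizes for each eigenvalue:
  λ = 3: 3 blocks summing to 4 forces exactly one block of size 2 and the rest size 1 → block sizes [2, 1, 1]

Assembling the blocks gives a Jordan form
J =
  [3, 1, 0, 0]
  [0, 3, 0, 0]
  [0, 0, 3, 0]
  [0, 0, 0, 3]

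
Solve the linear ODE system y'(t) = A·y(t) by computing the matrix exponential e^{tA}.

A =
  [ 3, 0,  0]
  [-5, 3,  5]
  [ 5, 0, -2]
e^{tA} =
  [exp(3*t), 0, 0]
  [-exp(3*t) + exp(-2*t), exp(3*t), exp(3*t) - exp(-2*t)]
  [exp(3*t) - exp(-2*t), 0, exp(-2*t)]

Strategy: write A = P · J · P⁻¹ where J is a Jordan canonical form, so e^{tA} = P · e^{tJ} · P⁻¹, and e^{tJ} can be computed block-by-block.

A has Jordan form
J =
  [-2, 0, 0]
  [ 0, 3, 0]
  [ 0, 0, 3]
(up to reordering of blocks).

Per-block formulas:
  For a 1×1 block at λ = 3: exp(t · [3]) = [e^(3t)].
  For a 1×1 block at λ = -2: exp(t · [-2]) = [e^(-2t)].

After assembling e^{tJ} and conjugating by P, we get:

e^{tA} =
  [exp(3*t), 0, 0]
  [-exp(3*t) + exp(-2*t), exp(3*t), exp(3*t) - exp(-2*t)]
  [exp(3*t) - exp(-2*t), 0, exp(-2*t)]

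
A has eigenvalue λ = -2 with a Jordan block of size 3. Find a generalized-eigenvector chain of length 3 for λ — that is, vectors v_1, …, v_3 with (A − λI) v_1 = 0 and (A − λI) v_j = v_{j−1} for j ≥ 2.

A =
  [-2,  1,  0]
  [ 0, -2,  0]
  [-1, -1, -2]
A Jordan chain for λ = -2 of length 3:
v_1 = (0, 0, -1)ᵀ
v_2 = (1, 0, -1)ᵀ
v_3 = (0, 1, 0)ᵀ

Let N = A − (-2)·I. We want v_3 with N^3 v_3 = 0 but N^2 v_3 ≠ 0; then v_{j-1} := N · v_j for j = 3, …, 2.

Pick v_3 = (0, 1, 0)ᵀ.
Then v_2 = N · v_3 = (1, 0, -1)ᵀ.
Then v_1 = N · v_2 = (0, 0, -1)ᵀ.

Sanity check: (A − (-2)·I) v_1 = (0, 0, 0)ᵀ = 0. ✓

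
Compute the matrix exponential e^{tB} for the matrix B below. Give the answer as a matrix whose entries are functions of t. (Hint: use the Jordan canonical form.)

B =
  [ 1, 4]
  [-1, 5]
e^{tB} =
  [-2*t*exp(3*t) + exp(3*t), 4*t*exp(3*t)]
  [-t*exp(3*t), 2*t*exp(3*t) + exp(3*t)]

Strategy: write B = P · J · P⁻¹ where J is a Jordan canonical form, so e^{tB} = P · e^{tJ} · P⁻¹, and e^{tJ} can be computed block-by-block.

B has Jordan form
J =
  [3, 1]
  [0, 3]
(up to reordering of blocks).

Per-block formulas:
  For a 2×2 Jordan block J_2(3): exp(t · J_2(3)) = e^(3t)·(I + t·N), where N is the 2×2 nilpotent shift.

After assembling e^{tJ} and conjugating by P, we get:

e^{tB} =
  [-2*t*exp(3*t) + exp(3*t), 4*t*exp(3*t)]
  [-t*exp(3*t), 2*t*exp(3*t) + exp(3*t)]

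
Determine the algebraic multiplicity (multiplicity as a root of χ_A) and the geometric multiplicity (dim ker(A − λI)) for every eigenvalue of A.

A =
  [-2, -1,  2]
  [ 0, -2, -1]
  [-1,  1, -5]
λ = -3: alg = 3, geom = 1

Step 1 — factor the characteristic polynomial to read off the algebraic multiplicities:
  χ_A(x) = (x + 3)^3

Step 2 — compute geometric multiplicities via the rank-nullity identity g(λ) = n − rank(A − λI):
  rank(A − (-3)·I) = 2, so dim ker(A − (-3)·I) = n − 2 = 1

Summary:
  λ = -3: algebraic multiplicity = 3, geometric multiplicity = 1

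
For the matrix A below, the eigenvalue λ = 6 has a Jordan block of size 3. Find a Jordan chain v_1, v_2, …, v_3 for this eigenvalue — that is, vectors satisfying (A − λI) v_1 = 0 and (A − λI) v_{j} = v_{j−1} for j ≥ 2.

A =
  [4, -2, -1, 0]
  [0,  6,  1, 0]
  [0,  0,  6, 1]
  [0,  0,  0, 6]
A Jordan chain for λ = 6 of length 3:
v_1 = (-1, 1, 0, 0)ᵀ
v_2 = (0, 0, 1, 0)ᵀ
v_3 = (0, 0, 0, 1)ᵀ

Let N = A − (6)·I. We want v_3 with N^3 v_3 = 0 but N^2 v_3 ≠ 0; then v_{j-1} := N · v_j for j = 3, …, 2.

Pick v_3 = (0, 0, 0, 1)ᵀ.
Then v_2 = N · v_3 = (0, 0, 1, 0)ᵀ.
Then v_1 = N · v_2 = (-1, 1, 0, 0)ᵀ.

Sanity check: (A − (6)·I) v_1 = (0, 0, 0, 0)ᵀ = 0. ✓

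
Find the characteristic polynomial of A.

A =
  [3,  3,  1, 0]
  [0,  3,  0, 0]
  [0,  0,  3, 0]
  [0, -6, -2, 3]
x^4 - 12*x^3 + 54*x^2 - 108*x + 81

Expanding det(x·I − A) (e.g. by cofactor expansion or by noting that A is similar to its Jordan form J, which has the same characteristic polynomial as A) gives
  χ_A(x) = x^4 - 12*x^3 + 54*x^2 - 108*x + 81
which factors as (x - 3)^4. The eigenvalues (with algebraic multiplicities) are λ = 3 with multiplicity 4.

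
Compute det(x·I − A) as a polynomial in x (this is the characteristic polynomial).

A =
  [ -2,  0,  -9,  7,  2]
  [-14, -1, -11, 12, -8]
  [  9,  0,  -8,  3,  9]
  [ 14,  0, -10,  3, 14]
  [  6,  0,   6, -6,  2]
x^5 + 6*x^4 + 8*x^3 - 2*x^2 - 9*x - 4

Expanding det(x·I − A) (e.g. by cofactor expansion or by noting that A is similar to its Jordan form J, which has the same characteristic polynomial as A) gives
  χ_A(x) = x^5 + 6*x^4 + 8*x^3 - 2*x^2 - 9*x - 4
which factors as (x - 1)*(x + 1)^3*(x + 4). The eigenvalues (with algebraic multiplicities) are λ = -4 with multiplicity 1, λ = -1 with multiplicity 3, λ = 1 with multiplicity 1.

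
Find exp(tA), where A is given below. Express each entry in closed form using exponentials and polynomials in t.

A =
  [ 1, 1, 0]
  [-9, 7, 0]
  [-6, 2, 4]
e^{tA} =
  [-3*t*exp(4*t) + exp(4*t), t*exp(4*t), 0]
  [-9*t*exp(4*t), 3*t*exp(4*t) + exp(4*t), 0]
  [-6*t*exp(4*t), 2*t*exp(4*t), exp(4*t)]

Strategy: write A = P · J · P⁻¹ where J is a Jordan canonical form, so e^{tA} = P · e^{tJ} · P⁻¹, and e^{tJ} can be computed block-by-block.

A has Jordan form
J =
  [4, 1, 0]
  [0, 4, 0]
  [0, 0, 4]
(up to reordering of blocks).

Per-block formulas:
  For a 1×1 block at λ = 4: exp(t · [4]) = [e^(4t)].
  For a 2×2 Jordan block J_2(4): exp(t · J_2(4)) = e^(4t)·(I + t·N), where N is the 2×2 nilpotent shift.

After assembling e^{tJ} and conjugating by P, we get:

e^{tA} =
  [-3*t*exp(4*t) + exp(4*t), t*exp(4*t), 0]
  [-9*t*exp(4*t), 3*t*exp(4*t) + exp(4*t), 0]
  [-6*t*exp(4*t), 2*t*exp(4*t), exp(4*t)]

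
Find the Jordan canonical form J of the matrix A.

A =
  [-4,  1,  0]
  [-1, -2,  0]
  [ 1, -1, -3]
J_2(-3) ⊕ J_1(-3)

The characteristic polynomial is
  det(x·I − A) = x^3 + 9*x^2 + 27*x + 27 = (x + 3)^3

Eigenvalues and multiplicities (the geometric multiplicity of λ is n − rank(A − λI), which equals the number of Jordan blocks for λ):
  λ = -3: algebraic multiplicity = 3, geometric multiplicity = 2

Determining the block sizes for each eigenvalue:
  λ = -3: 2 blocks summing to 3 forces exactly one block of size 2 and the rest size 1 → block sizes [2, 1]

Assembling the blocks gives a Jordan form
J =
  [-3,  1,  0]
  [ 0, -3,  0]
  [ 0,  0, -3]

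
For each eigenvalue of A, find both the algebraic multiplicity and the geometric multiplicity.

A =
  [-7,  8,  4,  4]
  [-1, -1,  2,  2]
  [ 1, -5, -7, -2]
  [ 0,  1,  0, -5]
λ = -5: alg = 4, geom = 2

Step 1 — factor the characteristic polynomial to read off the algebraic multiplicities:
  χ_A(x) = (x + 5)^4

Step 2 — compute geometric multiplicities via the rank-nullity identity g(λ) = n − rank(A − λI):
  rank(A − (-5)·I) = 2, so dim ker(A − (-5)·I) = n − 2 = 2

Summary:
  λ = -5: algebraic multiplicity = 4, geometric multiplicity = 2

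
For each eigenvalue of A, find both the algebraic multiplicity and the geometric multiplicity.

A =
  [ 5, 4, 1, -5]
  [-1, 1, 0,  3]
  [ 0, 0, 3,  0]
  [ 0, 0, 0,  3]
λ = 3: alg = 4, geom = 2

Step 1 — factor the characteristic polynomial to read off the algebraic multiplicities:
  χ_A(x) = (x - 3)^4

Step 2 — compute geometric multiplicities via the rank-nullity identity g(λ) = n − rank(A − λI):
  rank(A − (3)·I) = 2, so dim ker(A − (3)·I) = n − 2 = 2

Summary:
  λ = 3: algebraic multiplicity = 4, geometric multiplicity = 2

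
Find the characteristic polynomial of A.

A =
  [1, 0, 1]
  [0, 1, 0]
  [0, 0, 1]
x^3 - 3*x^2 + 3*x - 1

Expanding det(x·I − A) (e.g. by cofactor expansion or by noting that A is similar to its Jordan form J, which has the same characteristic polynomial as A) gives
  χ_A(x) = x^3 - 3*x^2 + 3*x - 1
which factors as (x - 1)^3. The eigenvalues (with algebraic multiplicities) are λ = 1 with multiplicity 3.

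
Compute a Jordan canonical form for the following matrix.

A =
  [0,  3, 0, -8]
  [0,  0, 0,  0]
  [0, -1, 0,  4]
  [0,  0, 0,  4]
J_2(0) ⊕ J_1(0) ⊕ J_1(4)

The characteristic polynomial is
  det(x·I − A) = x^4 - 4*x^3 = x^3*(x - 4)

Eigenvalues and multiplicities (the geometric multiplicity of λ is n − rank(A − λI), which equals the number of Jordan blocks for λ):
  λ = 0: algebraic multiplicity = 3, geometric multiplicity = 2
  λ = 4: algebraic multiplicity = 1, geometric multiplicity = 1

Determining the block sizes for each eigenvalue:
  λ = 0: 2 blocks summing to 3 forces exactly one block of size 2 and the rest size 1 → block sizes [2, 1]
  λ = 4: one block (gm = 1), so the single block has size am = 1 → block sizes [1]

Assembling the blocks gives a Jordan form
J =
  [0, 1, 0, 0]
  [0, 0, 0, 0]
  [0, 0, 0, 0]
  [0, 0, 0, 4]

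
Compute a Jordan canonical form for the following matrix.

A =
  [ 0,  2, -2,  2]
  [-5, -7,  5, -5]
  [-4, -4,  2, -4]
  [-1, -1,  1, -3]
J_2(-2) ⊕ J_1(-2) ⊕ J_1(-2)

The characteristic polynomial is
  det(x·I − A) = x^4 + 8*x^3 + 24*x^2 + 32*x + 16 = (x + 2)^4

Eigenvalues and multiplicities (the geometric multiplicity of λ is n − rank(A − λI), which equals the number of Jordan blocks for λ):
  λ = -2: algebraic multiplicity = 4, geometric multiplicity = 3

Determining the block sizes for each eigenvalue:
  λ = -2: 3 blocks summing to 4 forces exactly one block of size 2 and the rest size 1 → block sizes [2, 1, 1]

Assembling the blocks gives a Jordan form
J =
  [-2,  1,  0,  0]
  [ 0, -2,  0,  0]
  [ 0,  0, -2,  0]
  [ 0,  0,  0, -2]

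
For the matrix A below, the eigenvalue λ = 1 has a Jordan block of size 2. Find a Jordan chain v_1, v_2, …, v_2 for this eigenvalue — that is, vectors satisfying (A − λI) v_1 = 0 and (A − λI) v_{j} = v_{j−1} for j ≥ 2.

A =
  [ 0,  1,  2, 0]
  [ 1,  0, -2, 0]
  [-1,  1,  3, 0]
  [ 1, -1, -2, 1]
A Jordan chain for λ = 1 of length 2:
v_1 = (-1, 1, -1, 1)ᵀ
v_2 = (1, 0, 0, 0)ᵀ

Let N = A − (1)·I. We want v_2 with N^2 v_2 = 0 but N^1 v_2 ≠ 0; then v_{j-1} := N · v_j for j = 2, …, 2.

Pick v_2 = (1, 0, 0, 0)ᵀ.
Then v_1 = N · v_2 = (-1, 1, -1, 1)ᵀ.

Sanity check: (A − (1)·I) v_1 = (0, 0, 0, 0)ᵀ = 0. ✓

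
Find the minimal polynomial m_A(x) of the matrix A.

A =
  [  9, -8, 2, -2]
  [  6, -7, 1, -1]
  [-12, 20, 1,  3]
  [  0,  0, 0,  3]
x^4 - 6*x^3 + 54*x - 81

The characteristic polynomial is χ_A(x) = (x - 3)^3*(x + 3), so the eigenvalues are known. The minimal polynomial is
  m_A(x) = Π_λ (x − λ)^{k_λ}
where k_λ is the size of the *largest* Jordan block for λ (equivalently, the smallest k with (A − λI)^k v = 0 for every generalised eigenvector v of λ).

  λ = -3: largest Jordan block has size 1, contributing (x + 3)
  λ = 3: largest Jordan block has size 3, contributing (x − 3)^3

So m_A(x) = (x - 3)^3*(x + 3) = x^4 - 6*x^3 + 54*x - 81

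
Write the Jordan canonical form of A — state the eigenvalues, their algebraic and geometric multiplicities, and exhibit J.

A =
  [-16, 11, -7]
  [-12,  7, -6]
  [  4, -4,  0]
J_1(-5) ⊕ J_2(-2)

The characteristic polynomial is
  det(x·I − A) = x^3 + 9*x^2 + 24*x + 20 = (x + 2)^2*(x + 5)

Eigenvalues and multiplicities (the geometric multiplicity of λ is n − rank(A − λI), which equals the number of Jordan blocks for λ):
  λ = -5: algebraic multiplicity = 1, geometric multiplicity = 1
  λ = -2: algebraic multiplicity = 2, geometric multiplicity = 1

Determining the block sizes for each eigenvalue:
  λ = -5: one block (gm = 1), so the single block has size am = 1 → block sizes [1]
  λ = -2: one block (gm = 1), so the single block has size am = 2 → block sizes [2]

Assembling the blocks gives a Jordan form
J =
  [-5,  0,  0]
  [ 0, -2,  1]
  [ 0,  0, -2]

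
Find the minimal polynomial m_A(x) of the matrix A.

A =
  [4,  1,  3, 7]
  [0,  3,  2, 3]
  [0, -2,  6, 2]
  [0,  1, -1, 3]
x^3 - 12*x^2 + 48*x - 64

The characteristic polynomial is χ_A(x) = (x - 4)^4, so the eigenvalues are known. The minimal polynomial is
  m_A(x) = Π_λ (x − λ)^{k_λ}
where k_λ is the size of the *largest* Jordan block for λ (equivalently, the smallest k with (A − λI)^k v = 0 for every generalised eigenvector v of λ).

  λ = 4: largest Jordan block has size 3, contributing (x − 4)^3

So m_A(x) = (x - 4)^3 = x^3 - 12*x^2 + 48*x - 64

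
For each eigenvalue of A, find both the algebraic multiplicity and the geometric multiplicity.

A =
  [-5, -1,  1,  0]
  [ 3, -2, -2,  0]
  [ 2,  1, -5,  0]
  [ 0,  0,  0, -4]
λ = -4: alg = 4, geom = 2

Step 1 — factor the characteristic polynomial to read off the algebraic multiplicities:
  χ_A(x) = (x + 4)^4

Step 2 — compute geometric multiplicities via the rank-nullity identity g(λ) = n − rank(A − λI):
  rank(A − (-4)·I) = 2, so dim ker(A − (-4)·I) = n − 2 = 2

Summary:
  λ = -4: algebraic multiplicity = 4, geometric multiplicity = 2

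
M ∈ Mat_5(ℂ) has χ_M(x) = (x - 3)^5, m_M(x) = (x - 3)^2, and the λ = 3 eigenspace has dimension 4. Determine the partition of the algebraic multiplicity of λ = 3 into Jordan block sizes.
Block sizes for λ = 3: [2, 1, 1, 1]

Step 1 — from the characteristic polynomial, algebraic multiplicity of λ = 3 is 5. From dim ker(M − (3)·I) = 4, there are exactly 4 Jordan blocks for λ = 3.
Step 2 — from the minimal polynomial, the factor (x − 3)^2 tells us the largest block for λ = 3 has size 2.
Step 3 — with total size 5, 4 blocks, and largest block 2, the block sizes (in nonincreasing order) are [2, 1, 1, 1].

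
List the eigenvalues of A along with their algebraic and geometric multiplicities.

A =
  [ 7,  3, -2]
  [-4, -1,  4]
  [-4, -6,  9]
λ = 5: alg = 3, geom = 2

Step 1 — factor the characteristic polynomial to read off the algebraic multiplicities:
  χ_A(x) = (x - 5)^3

Step 2 — compute geometric multiplicities via the rank-nullity identity g(λ) = n − rank(A − λI):
  rank(A − (5)·I) = 1, so dim ker(A − (5)·I) = n − 1 = 2

Summary:
  λ = 5: algebraic multiplicity = 3, geometric multiplicity = 2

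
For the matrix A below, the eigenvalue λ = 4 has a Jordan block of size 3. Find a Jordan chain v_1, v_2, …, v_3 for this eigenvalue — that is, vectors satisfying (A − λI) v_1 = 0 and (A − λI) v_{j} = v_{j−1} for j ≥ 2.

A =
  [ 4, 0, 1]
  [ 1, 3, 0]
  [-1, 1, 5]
A Jordan chain for λ = 4 of length 3:
v_1 = (-1, -1, 0)ᵀ
v_2 = (0, 1, -1)ᵀ
v_3 = (1, 0, 0)ᵀ

Let N = A − (4)·I. We want v_3 with N^3 v_3 = 0 but N^2 v_3 ≠ 0; then v_{j-1} := N · v_j for j = 3, …, 2.

Pick v_3 = (1, 0, 0)ᵀ.
Then v_2 = N · v_3 = (0, 1, -1)ᵀ.
Then v_1 = N · v_2 = (-1, -1, 0)ᵀ.

Sanity check: (A − (4)·I) v_1 = (0, 0, 0)ᵀ = 0. ✓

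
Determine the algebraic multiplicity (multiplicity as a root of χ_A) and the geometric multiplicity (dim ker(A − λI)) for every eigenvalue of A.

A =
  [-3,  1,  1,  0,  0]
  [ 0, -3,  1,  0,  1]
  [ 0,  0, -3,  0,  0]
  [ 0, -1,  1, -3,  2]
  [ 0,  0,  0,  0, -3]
λ = -3: alg = 5, geom = 3

Step 1 — factor the characteristic polynomial to read off the algebraic multiplicities:
  χ_A(x) = (x + 3)^5

Step 2 — compute geometric multiplicities via the rank-nullity identity g(λ) = n − rank(A − λI):
  rank(A − (-3)·I) = 2, so dim ker(A − (-3)·I) = n − 2 = 3

Summary:
  λ = -3: algebraic multiplicity = 5, geometric multiplicity = 3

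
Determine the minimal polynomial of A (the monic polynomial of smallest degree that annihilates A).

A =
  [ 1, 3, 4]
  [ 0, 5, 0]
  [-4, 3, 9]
x^2 - 10*x + 25

The characteristic polynomial is χ_A(x) = (x - 5)^3, so the eigenvalues are known. The minimal polynomial is
  m_A(x) = Π_λ (x − λ)^{k_λ}
where k_λ is the size of the *largest* Jordan block for λ (equivalently, the smallest k with (A − λI)^k v = 0 for every generalised eigenvector v of λ).

  λ = 5: largest Jordan block has size 2, contributing (x − 5)^2

So m_A(x) = (x - 5)^2 = x^2 - 10*x + 25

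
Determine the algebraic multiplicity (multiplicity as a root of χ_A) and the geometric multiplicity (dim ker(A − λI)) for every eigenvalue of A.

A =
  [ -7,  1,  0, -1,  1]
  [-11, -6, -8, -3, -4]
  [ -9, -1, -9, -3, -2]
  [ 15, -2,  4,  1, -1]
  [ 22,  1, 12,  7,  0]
λ = -5: alg = 3, geom = 2; λ = -3: alg = 2, geom = 1

Step 1 — factor the characteristic polynomial to read off the algebraic multiplicities:
  χ_A(x) = (x + 3)^2*(x + 5)^3

Step 2 — compute geometric multiplicities via the rank-nullity identity g(λ) = n − rank(A − λI):
  rank(A − (-5)·I) = 3, so dim ker(A − (-5)·I) = n − 3 = 2
  rank(A − (-3)·I) = 4, so dim ker(A − (-3)·I) = n − 4 = 1

Summary:
  λ = -5: algebraic multiplicity = 3, geometric multiplicity = 2
  λ = -3: algebraic multiplicity = 2, geometric multiplicity = 1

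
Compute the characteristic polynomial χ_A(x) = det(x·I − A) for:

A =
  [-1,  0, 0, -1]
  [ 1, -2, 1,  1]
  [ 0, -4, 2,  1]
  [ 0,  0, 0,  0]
x^4 + x^3

Expanding det(x·I − A) (e.g. by cofactor expansion or by noting that A is similar to its Jordan form J, which has the same characteristic polynomial as A) gives
  χ_A(x) = x^4 + x^3
which factors as x^3*(x + 1). The eigenvalues (with algebraic multiplicities) are λ = -1 with multiplicity 1, λ = 0 with multiplicity 3.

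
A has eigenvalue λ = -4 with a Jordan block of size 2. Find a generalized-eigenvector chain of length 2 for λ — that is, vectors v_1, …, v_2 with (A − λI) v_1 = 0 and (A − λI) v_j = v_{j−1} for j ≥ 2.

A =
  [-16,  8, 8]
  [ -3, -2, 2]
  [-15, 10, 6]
A Jordan chain for λ = -4 of length 2:
v_1 = (-12, -3, -15)ᵀ
v_2 = (1, 0, 0)ᵀ

Let N = A − (-4)·I. We want v_2 with N^2 v_2 = 0 but N^1 v_2 ≠ 0; then v_{j-1} := N · v_j for j = 2, …, 2.

Pick v_2 = (1, 0, 0)ᵀ.
Then v_1 = N · v_2 = (-12, -3, -15)ᵀ.

Sanity check: (A − (-4)·I) v_1 = (0, 0, 0)ᵀ = 0. ✓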